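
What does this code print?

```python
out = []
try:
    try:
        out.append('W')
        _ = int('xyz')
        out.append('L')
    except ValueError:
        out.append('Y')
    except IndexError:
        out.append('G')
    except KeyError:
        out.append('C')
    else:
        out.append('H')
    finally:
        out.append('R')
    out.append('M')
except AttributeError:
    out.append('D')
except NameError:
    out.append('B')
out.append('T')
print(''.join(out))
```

Execution trace: 'W' (inner try body) → 'Y' (inner except ValueError) → 'R' (inner finally) → 'M' (try body, no exception) → 'T' (after the try/except). Output: WYRMT

Answer: WYRMT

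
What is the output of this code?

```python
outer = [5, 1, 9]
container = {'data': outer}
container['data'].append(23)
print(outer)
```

Key concept: dict holds reference to list.
Step by step:
`outer = [5, 1, 9]` → outer = [5, 1, 9]
`container = {'data': outer}` → container = {'data': [5, 1, 9]}
`container['data'].append(23)` → outer = [5, 1, 9, 23]; container = {'data': [5, 1, 9, 23]}
`print(outer)` → prints [5, 1, 9, 23]

Answer: [5, 1, 9, 23]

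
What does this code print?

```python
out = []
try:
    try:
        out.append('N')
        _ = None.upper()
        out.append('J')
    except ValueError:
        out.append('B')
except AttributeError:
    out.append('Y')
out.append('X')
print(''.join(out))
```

Execution trace: 'N' (try body) → 'Y' (outer except AttributeError) → 'X' (after the try/except). Output: NYX

Answer: NYX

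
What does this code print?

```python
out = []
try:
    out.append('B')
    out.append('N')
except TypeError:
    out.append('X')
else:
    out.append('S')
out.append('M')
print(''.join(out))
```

Execution trace: 'B' (try body) → 'N' (try body, no exception) → 'S' (else) → 'M' (after the try/except). Output: BNSM

Answer: BNSM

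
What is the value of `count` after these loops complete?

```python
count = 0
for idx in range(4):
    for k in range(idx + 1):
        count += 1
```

Triangle: 1 + 2 + ... + 4
`count` takes the values: 0 → 1 → 2 → 3 → 4 → 5 → 6 → 7 → 8 → 9 → 10

Answer: 10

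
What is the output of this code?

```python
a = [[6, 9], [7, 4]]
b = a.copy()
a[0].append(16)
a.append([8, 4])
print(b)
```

Key concept: shallow copy with nested lists.
Step by step:
`a = [[6, 9], [7, 4]]` → a = [[6, 9], [7, 4]]
`b = a.copy()` → b = [[6, 9], [7, 4]]
`a[0].append(16)` → a = [[6, 9, 16], [7, 4]]; b = [[6, 9, 16], [7, 4]]
`a.append([8, 4])` → a = [[6, 9, 16], [7, 4], [8, 4]]
`print(b)` → prints [[6, 9, 16], [7, 4]]

Answer: [[6, 9, 16], [7, 4]]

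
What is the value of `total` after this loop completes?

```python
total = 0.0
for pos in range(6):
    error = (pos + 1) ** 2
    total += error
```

Sum of squared losses 1² + 2² + ... + 6²
`total` takes the values: 0.0 → 1.0 → 5.0 → 14.0 → 30.0 → 55.0 → 91.0

Answer: 91.0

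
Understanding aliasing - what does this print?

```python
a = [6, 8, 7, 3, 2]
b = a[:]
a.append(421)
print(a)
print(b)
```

Key concept: slice [:] creates copy.
Step by step:
`a = [6, 8, 7, 3, 2]` → a = [6, 8, 7, 3, 2]
`b = a[:]` → b = [6, 8, 7, 3, 2]
`a.append(421)` → a = [6, 8, 7, 3, 2, 421]
`print(a)` → prints [6, 8, 7, 3, 2, 421]
`print(b)` → prints [6, 8, 7, 3, 2]

Answer:
[6, 8, 7, 3, 2, 421]
[6, 8, 7, 3, 2]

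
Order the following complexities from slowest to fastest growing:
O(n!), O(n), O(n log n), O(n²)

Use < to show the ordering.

Ordered by growth rate: O(n) < O(n log n) < O(n²) < O(n!)

Answer: O(n) < O(n log n) < O(n²) < O(n!)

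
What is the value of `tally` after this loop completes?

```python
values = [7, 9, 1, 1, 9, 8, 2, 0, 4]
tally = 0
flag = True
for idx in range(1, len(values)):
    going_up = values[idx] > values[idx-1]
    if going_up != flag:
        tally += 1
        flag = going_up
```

Count direction changes in [7, 9, 1, 1, 9, 8, 2, 0, 4]
`tally` takes the values: 0 → 1 → 2 → 3 → 4

Answer: 4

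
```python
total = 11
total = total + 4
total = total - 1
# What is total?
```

Trace:
`total = 11` → total = 11
`total = total + 4` → total = 15
`total = total - 1` → total = 14
So total = 14

Answer: 14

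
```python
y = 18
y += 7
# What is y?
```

Trace:
`y = 18` → y = 18
`y += 7` → y = 25
So y = 25

Answer: 25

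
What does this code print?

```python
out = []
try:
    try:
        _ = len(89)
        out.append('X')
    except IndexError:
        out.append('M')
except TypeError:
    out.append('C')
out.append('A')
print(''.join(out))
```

Execution trace: 'C' (outer except TypeError) → 'A' (after the try/except). Output: CA

Answer: CA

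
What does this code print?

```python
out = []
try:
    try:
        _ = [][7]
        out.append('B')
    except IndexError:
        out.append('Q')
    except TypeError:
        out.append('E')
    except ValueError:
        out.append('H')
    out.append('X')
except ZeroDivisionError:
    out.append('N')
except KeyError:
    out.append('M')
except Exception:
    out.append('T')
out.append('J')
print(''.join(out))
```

Execution trace: 'Q' (inner except IndexError) → 'X' (try body, no exception) → 'J' (after the try/except). Output: QXJ

Answer: QXJ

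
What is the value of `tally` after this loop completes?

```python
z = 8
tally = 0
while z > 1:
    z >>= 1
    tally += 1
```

Count right shifts until 1
`tally` takes the values: 0 → 1 → 2 → 3

Answer: 3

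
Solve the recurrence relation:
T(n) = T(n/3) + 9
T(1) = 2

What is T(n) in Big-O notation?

Each step divides n by 3 and adds 9. After log_3(n) steps we reach T(1)=2. So T(n) = 9·log_3(n) + 2 = O(log n).

Answer: O(log n)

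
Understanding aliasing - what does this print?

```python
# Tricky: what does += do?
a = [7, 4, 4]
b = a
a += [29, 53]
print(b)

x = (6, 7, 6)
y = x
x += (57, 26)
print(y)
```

Key concept: += behavior differs for mutable vs immutable.
Step by step:
`a = [7, 4, 4]` → a = [7, 4, 4]
`b = a` → b = [7, 4, 4] (same object as a)
`a += [29, 53]` → a = [7, 4, 4, 29, 53] (same object as b); b = [7, 4, 4, 29, 53] (same object as a)
`print(b)` → prints [7, 4, 4, 29, 53]
`x = (6, 7, 6)` → x = (6, 7, 6)
`y = x` → y = (6, 7, 6)
`x += (57, 26)` → x = (6, 7, 6, 57, 26)
`print(y)` → prints (6, 7, 6)

Answer:
[7, 4, 4, 29, 53]
(6, 7, 6)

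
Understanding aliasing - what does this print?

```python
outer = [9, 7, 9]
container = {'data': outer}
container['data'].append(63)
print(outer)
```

Key concept: dict holds reference to list.
Step by step:
`outer = [9, 7, 9]` → outer = [9, 7, 9]
`container = {'data': outer}` → container = {'data': [9, 7, 9]}
`container['data'].append(63)` → outer = [9, 7, 9, 63]; container = {'data': [9, 7, 9, 63]}
`print(outer)` → prints [9, 7, 9, 63]

Answer: [9, 7, 9, 63]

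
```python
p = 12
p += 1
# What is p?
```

Trace:
`p = 12` → p = 12
`p += 1` → p = 13
So p = 13

Answer: 13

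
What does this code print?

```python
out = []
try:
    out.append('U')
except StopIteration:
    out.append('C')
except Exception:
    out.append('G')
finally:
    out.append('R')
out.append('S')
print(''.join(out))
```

Execution trace: 'U' (try body, no exception) → 'R' (finally) → 'S' (after the try/except). Output: URS

Answer: URS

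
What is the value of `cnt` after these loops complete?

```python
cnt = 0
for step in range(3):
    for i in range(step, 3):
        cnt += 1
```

Upper triangle: 3 + 2 + ... + 1
`cnt` takes the values: 0 → 1 → 2 → 3 → 4 → 5 → 6

Answer: 6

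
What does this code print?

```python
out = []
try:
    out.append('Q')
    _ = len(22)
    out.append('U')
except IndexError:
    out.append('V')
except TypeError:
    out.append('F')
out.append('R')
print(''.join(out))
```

Execution trace: 'Q' (try body) → 'F' (except TypeError) → 'R' (after the try/except). Output: QFR

Answer: QFR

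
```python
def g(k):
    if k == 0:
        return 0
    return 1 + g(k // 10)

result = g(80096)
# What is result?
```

Count of digits of 80096: 5

Answer: 5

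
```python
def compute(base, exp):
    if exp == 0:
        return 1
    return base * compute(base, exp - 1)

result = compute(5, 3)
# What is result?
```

compute(5, 3) = 5 * 5 * 5 = 125

Answer: 125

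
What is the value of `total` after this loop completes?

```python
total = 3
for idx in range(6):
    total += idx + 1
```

Start at 3, add 1 to 6 = 24
`total` takes the values: 3 → 4 → 6 → 9 → 13 → 18 → 24

Answer: 24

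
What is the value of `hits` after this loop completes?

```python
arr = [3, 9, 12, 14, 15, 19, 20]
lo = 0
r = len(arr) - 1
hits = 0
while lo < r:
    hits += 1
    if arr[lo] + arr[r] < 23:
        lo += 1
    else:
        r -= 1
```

Steps to find pair summing to 23
`hits` takes the values: 0 → 1 → 2 → 3 → 4 → 5 → 6

Answer: 6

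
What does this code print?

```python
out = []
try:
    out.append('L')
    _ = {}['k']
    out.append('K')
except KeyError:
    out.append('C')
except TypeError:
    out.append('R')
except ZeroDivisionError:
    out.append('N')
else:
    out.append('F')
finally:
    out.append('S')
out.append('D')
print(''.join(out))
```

Execution trace: 'L' (try body) → 'C' (except KeyError) → 'S' (finally) → 'D' (after the try/except). Output: LCSD

Answer: LCSD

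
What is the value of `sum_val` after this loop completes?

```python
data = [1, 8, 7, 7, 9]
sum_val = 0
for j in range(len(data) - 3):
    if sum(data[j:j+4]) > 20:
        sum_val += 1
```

Count windows with sum > 20
`sum_val` takes the values: 0 → 1 → 2

Answer: 2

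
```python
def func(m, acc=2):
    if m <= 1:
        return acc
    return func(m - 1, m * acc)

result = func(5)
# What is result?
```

Accumulator trace (n, acc): (5, 2) -> (4, 10) -> (3, 40) -> (2, 120) -> (1, 240) -> return 240

Answer: 240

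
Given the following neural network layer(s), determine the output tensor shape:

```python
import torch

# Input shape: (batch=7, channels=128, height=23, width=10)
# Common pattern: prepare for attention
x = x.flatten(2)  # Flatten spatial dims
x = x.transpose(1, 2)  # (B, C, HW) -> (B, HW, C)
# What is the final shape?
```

Input: (7, 128, 23, 10) -> after flatten(2): (7, 128, 230) -> Output: (7, 230, 128)

Answer: (7, 230, 128)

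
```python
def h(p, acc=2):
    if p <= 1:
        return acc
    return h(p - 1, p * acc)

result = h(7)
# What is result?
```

Accumulator trace (n, acc): (7, 2) -> (6, 14) -> (5, 84) -> (4, 420) -> (3, 1680) -> (2, 5040) -> (1, 10080) -> return 10080

Answer: 10080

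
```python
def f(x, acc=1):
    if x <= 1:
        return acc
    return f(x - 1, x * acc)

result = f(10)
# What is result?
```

Accumulator trace (n, acc): (10, 1) -> (9, 10) -> (8, 90) -> (7, 720) -> (6, 5040) -> (5, 30240) -> (4, 151200) -> (3, 604800) -> (2, 1814400) -> (1, 3628800) -> return 3628800

Answer: 3628800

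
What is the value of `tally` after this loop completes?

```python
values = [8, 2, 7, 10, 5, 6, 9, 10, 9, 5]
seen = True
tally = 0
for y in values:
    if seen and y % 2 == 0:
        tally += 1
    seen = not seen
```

Count even values at even positions
`tally` takes the values: 0 → 1

Answer: 1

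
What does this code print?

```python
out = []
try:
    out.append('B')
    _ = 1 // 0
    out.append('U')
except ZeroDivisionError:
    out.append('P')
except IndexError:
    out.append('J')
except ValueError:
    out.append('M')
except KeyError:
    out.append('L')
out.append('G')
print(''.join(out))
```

Execution trace: 'B' (try body) → 'P' (except ZeroDivisionError) → 'G' (after the try/except). Output: BPG

Answer: BPG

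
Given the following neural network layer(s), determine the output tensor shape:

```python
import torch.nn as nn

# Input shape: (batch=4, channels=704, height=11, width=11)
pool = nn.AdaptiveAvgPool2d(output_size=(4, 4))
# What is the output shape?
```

Input: (4, 704, 11, 11) -> Output: (4, 704, 4, 4)

Answer: (4, 704, 4, 4)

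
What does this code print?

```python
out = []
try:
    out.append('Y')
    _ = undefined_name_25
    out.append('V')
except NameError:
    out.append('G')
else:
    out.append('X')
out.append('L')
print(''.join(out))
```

Execution trace: 'Y' (try body) → 'G' (except NameError) → 'L' (after the try/except). Output: YGL

Answer: YGL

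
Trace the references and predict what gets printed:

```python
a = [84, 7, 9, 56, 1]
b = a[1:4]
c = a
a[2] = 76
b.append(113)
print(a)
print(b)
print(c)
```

Key concept: slice vs alias.
Step by step:
`a = [84, 7, 9, 56, 1]` → a = [84, 7, 9, 56, 1]
`b = a[1:4]` → b = [7, 9, 56]
`c = a` → c = [84, 7, 9, 56, 1] (same object as a)
`a[2] = 76` → a = [84, 7, 76, 56, 1] (same object as c); c = [84, 7, 76, 56, 1] (same object as a)
`b.append(113)` → b = [7, 9, 56, 113]
`print(a)` → prints [84, 7, 76, 56, 1]
`print(b)` → prints [7, 9, 56, 113]
`print(c)` → prints [84, 7, 76, 56, 1]

Answer:
[84, 7, 76, 56, 1]
[7, 9, 56, 113]
[84, 7, 76, 56, 1]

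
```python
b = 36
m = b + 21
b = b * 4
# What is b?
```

Trace:
`b = 36` → b = 36
`m = b + 21` → m = 57
`b = b * 4` → b = 144
So b = 144

Answer: 144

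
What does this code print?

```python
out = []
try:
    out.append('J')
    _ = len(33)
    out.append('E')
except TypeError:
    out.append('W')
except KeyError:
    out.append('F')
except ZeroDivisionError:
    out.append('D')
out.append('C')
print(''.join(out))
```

Execution trace: 'J' (try body) → 'W' (except TypeError) → 'C' (after the try/except). Output: JWC

Answer: JWC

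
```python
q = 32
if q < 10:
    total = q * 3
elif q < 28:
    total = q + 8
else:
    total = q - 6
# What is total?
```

Trace:
`q = 32` → q = 32
`if q < 10: ...` → q < 10 is False, q < 28 is False, take else branch → total = 26
So total = 26

Answer: 26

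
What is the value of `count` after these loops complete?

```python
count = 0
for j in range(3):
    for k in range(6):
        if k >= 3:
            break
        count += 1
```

Inner breaks at 3, outer runs 3 times
`count` takes the values: 0 → 1 → 2 → 3 → 4 → 5 → 6 → 7 → 8 → 9

Answer: 9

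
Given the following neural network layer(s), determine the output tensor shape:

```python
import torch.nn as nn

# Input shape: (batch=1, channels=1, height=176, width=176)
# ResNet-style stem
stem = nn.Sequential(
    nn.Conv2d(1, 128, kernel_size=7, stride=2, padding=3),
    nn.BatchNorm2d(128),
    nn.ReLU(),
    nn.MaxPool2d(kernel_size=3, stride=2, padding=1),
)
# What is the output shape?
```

Input: (1, 1, 176, 176) -> after Conv2d 7x7 stride=2: (1, 128, 88, 88) -> Output: (1, 128, 44, 44)

Answer: (1, 128, 44, 44)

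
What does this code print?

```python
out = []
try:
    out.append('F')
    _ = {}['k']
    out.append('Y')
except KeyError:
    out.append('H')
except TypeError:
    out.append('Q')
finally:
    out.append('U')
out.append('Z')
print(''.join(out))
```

Execution trace: 'F' (try body) → 'H' (except KeyError) → 'U' (finally) → 'Z' (after the try/except). Output: FHUZ

Answer: FHUZ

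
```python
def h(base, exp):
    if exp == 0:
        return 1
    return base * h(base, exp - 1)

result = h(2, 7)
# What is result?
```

h(2, 7) = 2 * 2 * 2 * 2 * 2 * 2 * 2 = 128

Answer: 128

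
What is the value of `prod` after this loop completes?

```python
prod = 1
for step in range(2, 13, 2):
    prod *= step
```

Product of even numbers 2 to 12
`prod` takes the values: 1 → 2 → 8 → 48 → 384 → 3840 → 46080

Answer: 46080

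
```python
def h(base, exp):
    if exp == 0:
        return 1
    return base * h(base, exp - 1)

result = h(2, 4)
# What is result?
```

h(2, 4) = 2 * 2 * 2 * 2 = 16

Answer: 16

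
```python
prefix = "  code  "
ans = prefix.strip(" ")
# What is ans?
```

Trace:
`prefix = "  code  "` → prefix = '  code  '
`ans = prefix.strip(" ")` → ans = 'code'
So ans = 'code'

Answer: 'code'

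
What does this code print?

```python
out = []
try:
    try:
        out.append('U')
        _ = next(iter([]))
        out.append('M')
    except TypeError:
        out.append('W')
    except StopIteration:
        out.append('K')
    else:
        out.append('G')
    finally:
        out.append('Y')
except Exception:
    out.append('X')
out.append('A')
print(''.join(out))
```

Execution trace: 'U' (inner try body) → 'K' (inner except StopIteration) → 'Y' (inner finally) → 'A' (after the try/except). Output: UKYA

Answer: UKYA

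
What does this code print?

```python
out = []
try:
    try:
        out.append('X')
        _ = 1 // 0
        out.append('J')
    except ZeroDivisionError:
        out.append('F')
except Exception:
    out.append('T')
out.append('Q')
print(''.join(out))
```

Execution trace: 'X' (inner try body) → 'F' (inner except ZeroDivisionError) → 'Q' (after the try/except). Output: XFQ

Answer: XFQ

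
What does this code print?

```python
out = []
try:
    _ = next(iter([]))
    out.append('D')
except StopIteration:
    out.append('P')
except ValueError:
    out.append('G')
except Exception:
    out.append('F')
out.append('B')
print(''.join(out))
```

Execution trace: 'P' (except StopIteration) → 'B' (after the try/except). Output: PB

Answer: PB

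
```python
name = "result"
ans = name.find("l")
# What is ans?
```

Trace:
`name = "result"` → name = 'result'
`ans = name.find("l")` → ans = 4
So ans = 4

Answer: 4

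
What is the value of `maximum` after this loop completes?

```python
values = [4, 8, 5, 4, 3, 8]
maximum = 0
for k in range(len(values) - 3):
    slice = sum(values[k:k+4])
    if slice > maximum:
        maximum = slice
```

Max sum of 4-element window in [4, 8, 5, 4, 3, 8]
`maximum` takes the values: 0 → 21

Answer: 21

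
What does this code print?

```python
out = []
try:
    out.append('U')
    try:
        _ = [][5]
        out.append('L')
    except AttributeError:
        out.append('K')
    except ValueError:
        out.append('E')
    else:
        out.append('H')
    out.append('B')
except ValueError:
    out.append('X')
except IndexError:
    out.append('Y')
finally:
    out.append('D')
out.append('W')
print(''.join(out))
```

Execution trace: 'U' (try body) → 'Y' (except IndexError) → 'D' (finally) → 'W' (after the try/except). Output: UYDW

Answer: UYDW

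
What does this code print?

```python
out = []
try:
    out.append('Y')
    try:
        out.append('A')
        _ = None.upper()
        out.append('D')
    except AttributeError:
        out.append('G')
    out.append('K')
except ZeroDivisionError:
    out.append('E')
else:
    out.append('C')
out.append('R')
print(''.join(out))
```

Execution trace: 'Y' (try body) → 'A' (inner try body) → 'G' (inner except AttributeError) → 'K' (try body, no exception) → 'C' (else) → 'R' (after the try/except). Output: YAGKCR

Answer: YAGKCR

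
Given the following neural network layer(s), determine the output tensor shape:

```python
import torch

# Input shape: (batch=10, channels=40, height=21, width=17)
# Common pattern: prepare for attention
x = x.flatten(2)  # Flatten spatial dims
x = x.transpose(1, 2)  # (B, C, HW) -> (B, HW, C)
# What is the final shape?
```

Input: (10, 40, 21, 17) -> after flatten(2): (10, 40, 357) -> Output: (10, 357, 40)

Answer: (10, 357, 40)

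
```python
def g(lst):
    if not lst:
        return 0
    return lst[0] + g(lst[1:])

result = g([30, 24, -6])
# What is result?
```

30 + 24 + (-6) + 0 = 48

Answer: 48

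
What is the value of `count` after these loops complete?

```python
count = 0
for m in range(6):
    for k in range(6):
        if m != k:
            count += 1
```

6² - 6 (exclude diagonal)
`count` takes the values: 0 → 1 → 2 → 3 → 4 → 5 → 6 → 7 → 8 → 9 → 10 → 11 → 12 → 13 → 14 → 15 → 16 → 17 → 18 → 19 → 20 → 21 → 22 → 23 → 24 → 25 → 26 → 27 → 28 → 29 → 30

Answer: 30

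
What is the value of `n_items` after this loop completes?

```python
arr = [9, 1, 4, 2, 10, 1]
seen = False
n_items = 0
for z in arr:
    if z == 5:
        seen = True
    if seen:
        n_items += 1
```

Count elements after first 5 in [9, 1, 4, 2, 10, 1]
`n_items` takes the values: 0

Answer: 0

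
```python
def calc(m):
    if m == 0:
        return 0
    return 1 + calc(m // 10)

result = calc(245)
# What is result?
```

Count of digits of 245: 3

Answer: 3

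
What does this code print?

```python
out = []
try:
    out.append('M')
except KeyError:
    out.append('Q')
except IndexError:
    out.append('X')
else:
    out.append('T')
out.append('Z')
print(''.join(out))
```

Execution trace: 'M' (try body, no exception) → 'T' (else) → 'Z' (after the try/except). Output: MTZ

Answer: MTZ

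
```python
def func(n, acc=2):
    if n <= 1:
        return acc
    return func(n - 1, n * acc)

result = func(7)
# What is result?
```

Accumulator trace (n, acc): (7, 2) -> (6, 14) -> (5, 84) -> (4, 420) -> (3, 1680) -> (2, 5040) -> (1, 10080) -> return 10080

Answer: 10080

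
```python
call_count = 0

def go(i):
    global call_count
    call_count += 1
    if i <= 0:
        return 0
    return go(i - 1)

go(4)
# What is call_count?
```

Linear recursion stepping by 1: 5 calls from i=4 down to ≤0.

Answer: 5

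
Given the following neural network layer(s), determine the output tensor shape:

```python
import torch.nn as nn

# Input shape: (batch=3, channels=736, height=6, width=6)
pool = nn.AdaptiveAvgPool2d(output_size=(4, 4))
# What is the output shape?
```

Input: (3, 736, 6, 6) -> Output: (3, 736, 4, 4)

Answer: (3, 736, 4, 4)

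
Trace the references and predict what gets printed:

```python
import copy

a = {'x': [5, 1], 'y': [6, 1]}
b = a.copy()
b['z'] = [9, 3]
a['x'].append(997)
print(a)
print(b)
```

Key concept: shallow copy of dict with mutable values.
Step by step:
`a = {'x': [5, 1], 'y': [6, 1]}` → a = {'x': [5, 1], 'y': [6, 1]}
`b = a.copy()` → b = {'x': [5, 1], 'y': [6, 1]}
`b['z'] = [9, 3]` → b = {'x': [5, 1], 'y': [6, 1], 'z': [9, 3]}
`a['x'].append(997)` → a = {'x': [5, 1, 997], 'y': [6, 1]}; b = {'x': [5, 1, 997], 'y': [6, 1], 'z': [9, 3]}
`print(a)` → prints {'x': [5, 1, 997], 'y': [6, 1]}
`print(b)` → prints {'x': [5, 1, 997], 'y': [6, 1], 'z': [9, 3]}

Answer:
{'x': [5, 1, 997], 'y': [6, 1]}
{'x': [5, 1, 997], 'y': [6, 1], 'z': [9, 3]}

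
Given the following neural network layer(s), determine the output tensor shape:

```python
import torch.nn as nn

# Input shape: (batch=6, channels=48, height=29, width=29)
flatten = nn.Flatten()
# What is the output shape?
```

Input: (6, 48, 29, 29) -> Output: (6, 40368)

Answer: (6, 40368)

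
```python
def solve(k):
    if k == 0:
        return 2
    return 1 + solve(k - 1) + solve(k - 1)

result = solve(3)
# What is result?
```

solve(k) = 1 + 2·solve(k-1), solve(0)=2. Closed form: (2+1)·2^3 - 1 = 23.

Answer: 23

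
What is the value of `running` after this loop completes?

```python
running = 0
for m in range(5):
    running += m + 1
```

Start at 0, add 1 to 5 = 15
`running` takes the values: 0 → 1 → 3 → 6 → 10 → 15

Answer: 15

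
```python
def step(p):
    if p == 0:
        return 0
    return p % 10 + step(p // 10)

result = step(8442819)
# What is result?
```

Sum of digits of 8442819: 9 + 1 + 8 + 2 + 4 + 4 + 8 = 36

Answer: 36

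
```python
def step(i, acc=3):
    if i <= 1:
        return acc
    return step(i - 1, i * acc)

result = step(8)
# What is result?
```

Accumulator trace (n, acc): (8, 3) -> (7, 24) -> (6, 168) -> (5, 1008) -> (4, 5040) -> (3, 20160) -> (2, 60480) -> (1, 120960) -> return 120960

Answer: 120960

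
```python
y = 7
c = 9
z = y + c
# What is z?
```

Trace:
`y = 7` → y = 7
`c = 9` → c = 9
`z = y + c` → z = 16
So z = 16

Answer: 16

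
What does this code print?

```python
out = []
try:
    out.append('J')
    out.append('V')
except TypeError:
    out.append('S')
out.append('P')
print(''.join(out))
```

Execution trace: 'J' (try body) → 'V' (try body, no exception) → 'P' (after the try/except). Output: JVP

Answer: JVP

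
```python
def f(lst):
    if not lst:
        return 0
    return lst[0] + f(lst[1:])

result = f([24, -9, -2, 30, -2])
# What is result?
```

24 + (-9) + (-2) + 30 + (-2) + 0 = 41

Answer: 41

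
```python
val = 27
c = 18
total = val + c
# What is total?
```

Trace:
`val = 27` → val = 27
`c = 18` → c = 18
`total = val + c` → total = 45
So total = 45

Answer: 45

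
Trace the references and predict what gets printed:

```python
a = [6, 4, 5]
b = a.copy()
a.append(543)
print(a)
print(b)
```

Key concept: list.copy() creates independent copy.
Step by step:
`a = [6, 4, 5]` → a = [6, 4, 5]
`b = a.copy()` → b = [6, 4, 5]
`a.append(543)` → a = [6, 4, 5, 543]
`print(a)` → prints [6, 4, 5, 543]
`print(b)` → prints [6, 4, 5]

Answer:
[6, 4, 5, 543]
[6, 4, 5]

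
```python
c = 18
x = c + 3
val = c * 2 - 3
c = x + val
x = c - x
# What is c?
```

Trace:
`c = 18` → c = 18
`x = c + 3` → x = 21
`val = c * 2 - 3` → val = 33
`c = x + val` → c = 54
`x = c - x` → x = 33
So c = 54

Answer: 54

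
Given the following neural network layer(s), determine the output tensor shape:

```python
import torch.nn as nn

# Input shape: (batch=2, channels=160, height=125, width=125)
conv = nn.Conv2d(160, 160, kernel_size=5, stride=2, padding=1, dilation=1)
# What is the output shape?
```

Input: (2, 160, 125, 125) -> Output: (2, 160, 62, 62)

Answer: (2, 160, 62, 62)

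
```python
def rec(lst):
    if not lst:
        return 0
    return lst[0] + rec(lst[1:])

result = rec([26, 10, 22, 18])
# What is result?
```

26 + 10 + 22 + 18 + 0 = 76

Answer: 76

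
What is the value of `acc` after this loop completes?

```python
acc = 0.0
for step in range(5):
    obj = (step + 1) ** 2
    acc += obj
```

Sum of squared losses 1² + 2² + ... + 5²
`acc` takes the values: 0.0 → 1.0 → 5.0 → 14.0 → 30.0 → 55.0

Answer: 55.0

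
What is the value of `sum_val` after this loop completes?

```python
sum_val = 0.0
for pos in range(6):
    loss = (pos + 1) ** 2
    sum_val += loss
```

Sum of squared losses 1² + 2² + ... + 6²
`sum_val` takes the values: 0.0 → 1.0 → 5.0 → 14.0 → 30.0 → 55.0 → 91.0

Answer: 91.0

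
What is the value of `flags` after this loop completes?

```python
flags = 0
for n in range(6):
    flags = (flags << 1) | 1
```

Build 6 consecutive 1-bits: 0b111111
`flags` takes the values: 0 → 1 → 3 → 7 → 15 → 31 → 63

Answer: 63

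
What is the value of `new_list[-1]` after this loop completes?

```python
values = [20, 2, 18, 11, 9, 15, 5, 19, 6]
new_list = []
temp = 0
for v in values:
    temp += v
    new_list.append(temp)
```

Cumulative sum ends at 105
`new_list` takes the values: [] → [20] → [20, 22] → [20, 22, 40] → [20, 22, 40, 51] → [20, 22, 40, 51, 60] → [20, 22, 40, 51, 60, 75] → [20, 22, 40, 51, 60, 75, 80] → [20, 22, 40, 51, 60, 75, 80, 99] → [20, 22, 40, 51, 60, 75, 80, 99, 105]
So `new_list[-1]` = 105

Answer: 105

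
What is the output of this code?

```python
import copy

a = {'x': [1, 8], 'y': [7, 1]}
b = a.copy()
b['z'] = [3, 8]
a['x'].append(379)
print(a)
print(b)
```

Key concept: shallow copy of dict with mutable values.
Step by step:
`a = {'x': [1, 8], 'y': [7, 1]}` → a = {'x': [1, 8], 'y': [7, 1]}
`b = a.copy()` → b = {'x': [1, 8], 'y': [7, 1]}
`b['z'] = [3, 8]` → b = {'x': [1, 8], 'y': [7, 1], 'z': [3, 8]}
`a['x'].append(379)` → a = {'x': [1, 8, 379], 'y': [7, 1]}; b = {'x': [1, 8, 379], 'y': [7, 1], 'z': [3, 8]}
`print(a)` → prints {'x': [1, 8, 379], 'y': [7, 1]}
`print(b)` → prints {'x': [1, 8, 379], 'y': [7, 1], 'z': [3, 8]}

Answer:
{'x': [1, 8, 379], 'y': [7, 1]}
{'x': [1, 8, 379], 'y': [7, 1], 'z': [3, 8]}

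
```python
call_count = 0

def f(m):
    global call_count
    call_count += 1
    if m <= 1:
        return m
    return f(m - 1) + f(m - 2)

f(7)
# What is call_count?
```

Calls(m) = 1 + Calls(m-1) + Calls(m-2); Calls(0)=Calls(1)=1. For m=7 this gives 41.

Answer: 41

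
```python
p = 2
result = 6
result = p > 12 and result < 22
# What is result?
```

Trace:
`p = 2` → p = 2
`result = 6` → result = 6
`result = p > 12 and result < 22` → result = False
So result = False

Answer: False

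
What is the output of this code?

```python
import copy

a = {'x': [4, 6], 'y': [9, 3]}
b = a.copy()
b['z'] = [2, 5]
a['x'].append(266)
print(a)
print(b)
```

Key concept: shallow copy of dict with mutable values.
Step by step:
`a = {'x': [4, 6], 'y': [9, 3]}` → a = {'x': [4, 6], 'y': [9, 3]}
`b = a.copy()` → b = {'x': [4, 6], 'y': [9, 3]}
`b['z'] = [2, 5]` → b = {'x': [4, 6], 'y': [9, 3], 'z': [2, 5]}
`a['x'].append(266)` → a = {'x': [4, 6, 266], 'y': [9, 3]}; b = {'x': [4, 6, 266], 'y': [9, 3], 'z': [2, 5]}
`print(a)` → prints {'x': [4, 6, 266], 'y': [9, 3]}
`print(b)` → prints {'x': [4, 6, 266], 'y': [9, 3], 'z': [2, 5]}

Answer:
{'x': [4, 6, 266], 'y': [9, 3]}
{'x': [4, 6, 266], 'y': [9, 3], 'z': [2, 5]}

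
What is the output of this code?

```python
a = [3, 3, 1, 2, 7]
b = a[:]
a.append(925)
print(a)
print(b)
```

Key concept: slice [:] creates copy.
Step by step:
`a = [3, 3, 1, 2, 7]` → a = [3, 3, 1, 2, 7]
`b = a[:]` → b = [3, 3, 1, 2, 7]
`a.append(925)` → a = [3, 3, 1, 2, 7, 925]
`print(a)` → prints [3, 3, 1, 2, 7, 925]
`print(b)` → prints [3, 3, 1, 2, 7]

Answer:
[3, 3, 1, 2, 7, 925]
[3, 3, 1, 2, 7]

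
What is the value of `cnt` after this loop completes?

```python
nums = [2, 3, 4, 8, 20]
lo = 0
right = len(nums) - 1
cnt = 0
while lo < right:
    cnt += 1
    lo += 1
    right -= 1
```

Iterations until pointers meet (list length 5)
`cnt` takes the values: 0 → 1 → 2

Answer: 2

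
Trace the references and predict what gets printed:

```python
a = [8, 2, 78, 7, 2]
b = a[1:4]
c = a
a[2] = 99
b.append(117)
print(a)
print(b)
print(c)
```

Key concept: slice vs alias.
Step by step:
`a = [8, 2, 78, 7, 2]` → a = [8, 2, 78, 7, 2]
`b = a[1:4]` → b = [2, 78, 7]
`c = a` → c = [8, 2, 78, 7, 2] (same object as a)
`a[2] = 99` → a = [8, 2, 99, 7, 2] (same object as c); c = [8, 2, 99, 7, 2] (same object as a)
`b.append(117)` → b = [2, 78, 7, 117]
`print(a)` → prints [8, 2, 99, 7, 2]
`print(b)` → prints [2, 78, 7, 117]
`print(c)` → prints [8, 2, 99, 7, 2]

Answer:
[8, 2, 99, 7, 2]
[2, 78, 7, 117]
[8, 2, 99, 7, 2]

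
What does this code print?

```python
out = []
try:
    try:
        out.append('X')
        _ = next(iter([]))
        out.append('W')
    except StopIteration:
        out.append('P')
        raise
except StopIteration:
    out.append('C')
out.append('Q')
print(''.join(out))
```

Execution trace: 'X' (inner try body) → 'P' (inner except StopIteration) → 'C' (outer except StopIteration) → 'Q' (after the try/except). Output: XPCQ

Answer: XPCQ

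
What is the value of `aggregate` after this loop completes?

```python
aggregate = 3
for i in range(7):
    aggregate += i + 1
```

Start at 3, add 1 to 7 = 31
`aggregate` takes the values: 3 → 4 → 6 → 9 → 13 → 18 → 24 → 31

Answer: 31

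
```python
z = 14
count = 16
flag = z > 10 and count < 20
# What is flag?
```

Trace:
`z = 14` → z = 14
`count = 16` → count = 16
`flag = z > 10 and count < 20` → flag = True
So flag = True

Answer: True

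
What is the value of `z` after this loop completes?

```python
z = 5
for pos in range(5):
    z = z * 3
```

Multiply by 3, 5 times: 5 * 3^5 = 1215
`z` takes the values: 5 → 15 → 45 → 135 → 405 → 1215

Answer: 1215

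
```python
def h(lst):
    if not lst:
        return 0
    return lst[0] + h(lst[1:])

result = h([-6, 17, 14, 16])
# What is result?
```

(-6) + 17 + 14 + 16 + 0 = 41

Answer: 41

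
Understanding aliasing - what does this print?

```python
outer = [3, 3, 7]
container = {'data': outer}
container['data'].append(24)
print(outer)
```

Key concept: dict holds reference to list.
Step by step:
`outer = [3, 3, 7]` → outer = [3, 3, 7]
`container = {'data': outer}` → container = {'data': [3, 3, 7]}
`container['data'].append(24)` → outer = [3, 3, 7, 24]; container = {'data': [3, 3, 7, 24]}
`print(outer)` → prints [3, 3, 7, 24]

Answer: [3, 3, 7, 24]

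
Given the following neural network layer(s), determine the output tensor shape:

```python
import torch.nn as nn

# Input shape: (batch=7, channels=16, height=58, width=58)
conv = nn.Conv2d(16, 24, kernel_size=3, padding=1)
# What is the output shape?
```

Input: (7, 16, 58, 58) -> Output: (7, 24, 58, 58)

Answer: (7, 24, 58, 58)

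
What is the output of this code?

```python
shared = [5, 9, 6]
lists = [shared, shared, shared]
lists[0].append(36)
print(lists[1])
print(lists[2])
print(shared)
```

Key concept: list of same reference.
Step by step:
`shared = [5, 9, 6]` → shared = [5, 9, 6]
`lists = [shared, shared, shared]` → lists = [[5, 9, 6], [5, 9, 6], [5, 9, 6]]
`lists[0].append(36)` → shared = [5, 9, 6, 36]; lists = [[5, 9, 6, 36], [5, 9, 6, 36], [5, 9, 6, 36]]
`print(lists[1])` → prints [5, 9, 6, 36]
`print(lists[2])` → prints [5, 9, 6, 36]
`print(shared)` → prints [5, 9, 6, 36]

Answer:
[5, 9, 6, 36]
[5, 9, 6, 36]
[5, 9, 6, 36]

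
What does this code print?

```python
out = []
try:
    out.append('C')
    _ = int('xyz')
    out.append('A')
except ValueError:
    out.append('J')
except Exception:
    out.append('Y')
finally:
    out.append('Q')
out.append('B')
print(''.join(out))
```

Execution trace: 'C' (try body) → 'J' (except ValueError) → 'Q' (finally) → 'B' (after the try/except). Output: CJQB

Answer: CJQB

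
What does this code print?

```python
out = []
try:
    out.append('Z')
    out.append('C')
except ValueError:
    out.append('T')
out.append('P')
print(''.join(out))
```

Execution trace: 'Z' (try body) → 'C' (try body, no exception) → 'P' (after the try/except). Output: ZCP

Answer: ZCP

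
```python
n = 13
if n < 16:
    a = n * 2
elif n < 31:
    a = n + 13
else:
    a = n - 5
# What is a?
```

Trace:
`n = 13` → n = 13
`if n < 16: ...` → n < 16 is True → a = 26
So a = 26

Answer: 26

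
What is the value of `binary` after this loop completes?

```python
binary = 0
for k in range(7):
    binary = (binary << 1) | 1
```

Build 7 consecutive 1-bits: 0b1111111
`binary` takes the values: 0 → 1 → 3 → 7 → 15 → 31 → 63 → 127

Answer: 127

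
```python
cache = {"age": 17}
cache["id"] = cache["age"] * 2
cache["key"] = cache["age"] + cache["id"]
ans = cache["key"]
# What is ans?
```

Trace:
`cache = {"age": 17}` → cache = {'age': 17}
`cache["id"] = cache["age"] * 2` → cache = {'age': 17, 'id': 34}
`cache["key"] = cache["age"] + cache["id"]` → cache = {'age': 17, 'id': 34, 'key': 51}
`ans = cache["key"]` → ans = 51
So ans = 51

Answer: 51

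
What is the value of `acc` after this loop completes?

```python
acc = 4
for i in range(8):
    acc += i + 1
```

Start at 4, add 1 to 8 = 40
`acc` takes the values: 4 → 5 → 7 → 10 → 14 → 19 → 25 → 32 → 40

Answer: 40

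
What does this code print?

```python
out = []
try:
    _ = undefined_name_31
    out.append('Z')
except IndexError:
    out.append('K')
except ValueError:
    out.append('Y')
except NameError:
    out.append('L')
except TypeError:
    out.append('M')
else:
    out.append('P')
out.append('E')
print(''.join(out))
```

Execution trace: 'L' (except NameError) → 'E' (after the try/except). Output: LE

Answer: LE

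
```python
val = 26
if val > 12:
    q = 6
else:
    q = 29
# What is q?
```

Trace:
`val = 26` → val = 26
`if val > 12: ...` → val > 12 is True → q = 6
So q = 6

Answer: 6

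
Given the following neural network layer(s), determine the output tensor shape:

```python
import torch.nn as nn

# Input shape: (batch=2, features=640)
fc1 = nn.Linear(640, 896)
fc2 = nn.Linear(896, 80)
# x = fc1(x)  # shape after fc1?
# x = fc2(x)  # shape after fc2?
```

Input: (2, 640) -> after fc1: (2, 896) -> Output: (2, 80)

Answer: (2, 80)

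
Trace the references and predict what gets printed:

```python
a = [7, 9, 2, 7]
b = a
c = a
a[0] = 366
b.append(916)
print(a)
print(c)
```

Key concept: multiple aliases.
Step by step:
`a = [7, 9, 2, 7]` → a = [7, 9, 2, 7]
`b = a` → b = [7, 9, 2, 7] (same object as a)
`c = a` → c = [7, 9, 2, 7] (same object as a, b)
`a[0] = 366` → a = [366, 9, 2, 7] (same object as b, c); b = [366, 9, 2, 7] (same object as a, c); c = [366, 9, 2, 7] (same object as a, b)
`b.append(916)` → a = [366, 9, 2, 7, 916] (same object as b, c); b = [366, 9, 2, 7, 916] (same object as a, c); c = [366, 9, 2, 7, 916] (same object as a, b)
`print(a)` → prints [366, 9, 2, 7, 916]
`print(c)` → prints [366, 9, 2, 7, 916]

Answer:
[366, 9, 2, 7, 916]
[366, 9, 2, 7, 916]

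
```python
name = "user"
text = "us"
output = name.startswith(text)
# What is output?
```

Trace:
`name = "user"` → name = 'user'
`text = "us"` → text = 'us'
`output = name.startswith(text)` → output = True
So output = True

Answer: True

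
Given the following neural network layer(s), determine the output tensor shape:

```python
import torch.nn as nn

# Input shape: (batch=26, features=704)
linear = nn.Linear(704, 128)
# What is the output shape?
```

Input: (26, 704) -> Output: (26, 128)

Answer: (26, 128)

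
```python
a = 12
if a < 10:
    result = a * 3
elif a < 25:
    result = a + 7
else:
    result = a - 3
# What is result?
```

Trace:
`a = 12` → a = 12
`if a < 10: ...` → a < 10 is False, a < 25 is True → result = 19
So result = 19

Answer: 19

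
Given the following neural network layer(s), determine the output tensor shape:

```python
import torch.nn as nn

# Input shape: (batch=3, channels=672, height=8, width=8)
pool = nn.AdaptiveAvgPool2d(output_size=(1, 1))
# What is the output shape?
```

Input: (3, 672, 8, 8) -> Output: (3, 672, 1, 1)

Answer: (3, 672, 1, 1)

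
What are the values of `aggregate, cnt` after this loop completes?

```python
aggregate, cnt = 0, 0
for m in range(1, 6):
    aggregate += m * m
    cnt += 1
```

Sum of squares and count
`aggregate, cnt` takes the values: (0, 0) → (1, 0) → (1, 1) → (5, 1) → (5, 2) → (14, 2) → (14, 3) → (30, 3) → (30, 4) → (55, 4) → (55, 5)

Answer: 55, 5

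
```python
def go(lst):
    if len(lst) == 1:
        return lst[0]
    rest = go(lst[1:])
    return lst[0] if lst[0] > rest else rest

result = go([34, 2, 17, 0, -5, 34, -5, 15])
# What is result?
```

Recursive max over [34, 2, 17, 0, -5, 34, -5, 15] = 34

Answer: 34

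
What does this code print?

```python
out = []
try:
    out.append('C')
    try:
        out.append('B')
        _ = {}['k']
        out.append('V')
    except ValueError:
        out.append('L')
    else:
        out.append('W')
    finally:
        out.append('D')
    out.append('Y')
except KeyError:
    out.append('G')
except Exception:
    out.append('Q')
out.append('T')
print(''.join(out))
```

Execution trace: 'C' (try body) → 'B' (inner try body) → 'D' (inner finally) → 'G' (except KeyError) → 'T' (after the try/except). Output: CBDGT

Answer: CBDGT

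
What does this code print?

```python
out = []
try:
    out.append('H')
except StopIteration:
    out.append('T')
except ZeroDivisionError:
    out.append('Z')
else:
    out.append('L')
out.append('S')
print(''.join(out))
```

Execution trace: 'H' (try body, no exception) → 'L' (else) → 'S' (after the try/except). Output: HLS

Answer: HLS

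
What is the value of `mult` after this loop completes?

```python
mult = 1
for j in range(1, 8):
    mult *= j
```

7! = 5040
`mult` takes the values: 1 → 2 → 6 → 24 → 120 → 720 → 5040

Answer: 5040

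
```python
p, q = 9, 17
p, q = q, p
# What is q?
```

Trace:
`p, q = 9, 17` → p = 9; q = 17
`p, q = q, p` → p = 17; q = 9
So q = 9

Answer: 9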